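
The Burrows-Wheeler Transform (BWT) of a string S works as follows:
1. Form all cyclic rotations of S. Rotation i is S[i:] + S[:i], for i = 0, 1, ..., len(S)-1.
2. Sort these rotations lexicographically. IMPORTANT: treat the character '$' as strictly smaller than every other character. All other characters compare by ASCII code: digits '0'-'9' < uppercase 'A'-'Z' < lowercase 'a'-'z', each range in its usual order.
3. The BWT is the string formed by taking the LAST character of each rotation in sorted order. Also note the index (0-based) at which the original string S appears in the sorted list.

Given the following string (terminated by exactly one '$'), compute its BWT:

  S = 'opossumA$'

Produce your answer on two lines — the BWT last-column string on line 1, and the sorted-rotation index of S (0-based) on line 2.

All 9 rotations (rotation i = S[i:]+S[:i]):
  rot[0] = opossumA$
  rot[1] = possumA$o
  rot[2] = ossumA$op
  rot[3] = ssumA$opo
  rot[4] = sumA$opos
  rot[5] = umA$oposs
  rot[6] = mA$opossu
  rot[7] = A$opossum
  rot[8] = $opossumA
Sorted (with $ < everything):
  sorted[0] = $opossumA  (last char: 'A')
  sorted[1] = A$opossum  (last char: 'm')
  sorted[2] = mA$opossu  (last char: 'u')
  sorted[3] = opossumA$  (last char: '$')
  sorted[4] = ossumA$op  (last char: 'p')
  sorted[5] = possumA$o  (last char: 'o')
  sorted[6] = ssumA$opo  (last char: 'o')
  sorted[7] = sumA$opos  (last char: 's')
  sorted[8] = umA$oposs  (last char: 's')
Last column: Amu$pooss
Original string S is at sorted index 3

Answer: Amu$pooss
3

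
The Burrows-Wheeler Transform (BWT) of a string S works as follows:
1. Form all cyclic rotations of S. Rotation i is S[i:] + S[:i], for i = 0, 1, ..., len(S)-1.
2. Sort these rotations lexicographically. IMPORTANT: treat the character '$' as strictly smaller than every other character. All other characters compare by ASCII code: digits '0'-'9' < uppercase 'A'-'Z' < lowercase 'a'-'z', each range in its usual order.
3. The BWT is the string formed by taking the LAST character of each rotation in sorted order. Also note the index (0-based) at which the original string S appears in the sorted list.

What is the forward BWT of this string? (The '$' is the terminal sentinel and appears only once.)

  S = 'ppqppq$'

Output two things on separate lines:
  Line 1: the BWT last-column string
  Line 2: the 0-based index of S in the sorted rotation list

Answer: qq$pppp
2

Derivation:
All 7 rotations (rotation i = S[i:]+S[:i]):
  rot[0] = ppqppq$
  rot[1] = pqppq$p
  rot[2] = qppq$pp
  rot[3] = ppq$ppq
  rot[4] = pq$ppqp
  rot[5] = q$ppqpp
  rot[6] = $ppqppq
Sorted (with $ < everything):
  sorted[0] = $ppqppq  (last char: 'q')
  sorted[1] = ppq$ppq  (last char: 'q')
  sorted[2] = ppqppq$  (last char: '$')
  sorted[3] = pq$ppqp  (last char: 'p')
  sorted[4] = pqppq$p  (last char: 'p')
  sorted[5] = q$ppqpp  (last char: 'p')
  sorted[6] = qppq$pp  (last char: 'p')
Last column: qq$pppp
Original string S is at sorted index 2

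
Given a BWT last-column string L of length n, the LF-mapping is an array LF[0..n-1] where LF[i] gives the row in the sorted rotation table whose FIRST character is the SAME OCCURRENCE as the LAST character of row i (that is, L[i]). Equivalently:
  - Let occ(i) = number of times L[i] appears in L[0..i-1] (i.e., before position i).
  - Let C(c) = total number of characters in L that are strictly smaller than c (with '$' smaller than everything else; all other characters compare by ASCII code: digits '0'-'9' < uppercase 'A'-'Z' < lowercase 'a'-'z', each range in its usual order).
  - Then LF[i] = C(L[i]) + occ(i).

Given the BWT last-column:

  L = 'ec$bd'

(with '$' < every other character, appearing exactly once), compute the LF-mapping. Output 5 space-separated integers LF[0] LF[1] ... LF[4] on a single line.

Char counts: '$':1, 'b':1, 'c':1, 'd':1, 'e':1
C (first-col start): C('$')=0, C('b')=1, C('c')=2, C('d')=3, C('e')=4
L[0]='e': occ=0, LF[0]=C('e')+0=4+0=4
L[1]='c': occ=0, LF[1]=C('c')+0=2+0=2
L[2]='$': occ=0, LF[2]=C('$')+0=0+0=0
L[3]='b': occ=0, LF[3]=C('b')+0=1+0=1
L[4]='d': occ=0, LF[4]=C('d')+0=3+0=3

Answer: 4 2 0 1 3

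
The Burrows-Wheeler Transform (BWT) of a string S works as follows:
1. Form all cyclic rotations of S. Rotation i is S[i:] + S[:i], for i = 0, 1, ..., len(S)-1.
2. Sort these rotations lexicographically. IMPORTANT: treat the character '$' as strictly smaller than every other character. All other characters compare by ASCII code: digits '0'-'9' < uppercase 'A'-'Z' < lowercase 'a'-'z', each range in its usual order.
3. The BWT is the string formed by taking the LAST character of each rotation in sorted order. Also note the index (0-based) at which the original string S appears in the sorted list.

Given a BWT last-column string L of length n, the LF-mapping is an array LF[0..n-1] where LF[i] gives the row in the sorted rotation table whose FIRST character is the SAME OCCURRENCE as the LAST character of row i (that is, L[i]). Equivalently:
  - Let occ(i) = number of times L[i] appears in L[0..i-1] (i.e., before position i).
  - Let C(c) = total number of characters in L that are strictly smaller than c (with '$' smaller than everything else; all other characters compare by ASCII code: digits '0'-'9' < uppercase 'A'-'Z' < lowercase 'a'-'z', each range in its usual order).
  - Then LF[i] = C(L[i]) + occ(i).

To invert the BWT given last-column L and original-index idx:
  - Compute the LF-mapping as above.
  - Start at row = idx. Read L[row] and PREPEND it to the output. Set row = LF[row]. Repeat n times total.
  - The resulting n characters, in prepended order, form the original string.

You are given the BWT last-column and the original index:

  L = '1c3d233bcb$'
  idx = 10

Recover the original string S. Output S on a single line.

Answer: d3233bbcc1$

Derivation:
LF mapping: 1 8 3 10 2 4 5 6 9 7 0
Walk LF starting at row 10, prepending L[row]:
  step 1: row=10, L[10]='$', prepend. Next row=LF[10]=0
  step 2: row=0, L[0]='1', prepend. Next row=LF[0]=1
  step 3: row=1, L[1]='c', prepend. Next row=LF[1]=8
  step 4: row=8, L[8]='c', prepend. Next row=LF[8]=9
  step 5: row=9, L[9]='b', prepend. Next row=LF[9]=7
  step 6: row=7, L[7]='b', prepend. Next row=LF[7]=6
  step 7: row=6, L[6]='3', prepend. Next row=LF[6]=5
  step 8: row=5, L[5]='3', prepend. Next row=LF[5]=4
  step 9: row=4, L[4]='2', prepend. Next row=LF[4]=2
  step 10: row=2, L[2]='3', prepend. Next row=LF[2]=3
  step 11: row=3, L[3]='d', prepend. Next row=LF[3]=10
Reversed output: d3233bbcc1$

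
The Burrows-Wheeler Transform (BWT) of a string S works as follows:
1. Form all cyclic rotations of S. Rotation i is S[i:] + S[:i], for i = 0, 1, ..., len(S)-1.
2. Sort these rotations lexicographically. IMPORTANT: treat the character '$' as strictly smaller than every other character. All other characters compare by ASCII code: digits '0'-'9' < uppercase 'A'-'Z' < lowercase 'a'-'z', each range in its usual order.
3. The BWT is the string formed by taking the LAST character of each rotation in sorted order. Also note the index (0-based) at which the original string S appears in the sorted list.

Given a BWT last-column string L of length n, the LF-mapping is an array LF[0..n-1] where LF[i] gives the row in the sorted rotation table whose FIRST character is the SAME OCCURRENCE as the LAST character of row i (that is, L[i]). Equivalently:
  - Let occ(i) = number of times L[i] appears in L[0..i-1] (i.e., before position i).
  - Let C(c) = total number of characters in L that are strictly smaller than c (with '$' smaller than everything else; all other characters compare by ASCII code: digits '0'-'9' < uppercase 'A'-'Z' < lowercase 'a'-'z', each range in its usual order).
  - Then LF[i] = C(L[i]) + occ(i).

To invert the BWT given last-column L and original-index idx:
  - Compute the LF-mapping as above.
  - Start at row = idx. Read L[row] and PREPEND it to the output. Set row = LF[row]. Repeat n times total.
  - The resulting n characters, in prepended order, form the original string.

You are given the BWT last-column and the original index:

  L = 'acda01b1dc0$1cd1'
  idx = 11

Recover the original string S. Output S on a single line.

LF mapping: 7 10 13 8 1 3 9 4 14 11 2 0 5 12 15 6
Walk LF starting at row 11, prepending L[row]:
  step 1: row=11, L[11]='$', prepend. Next row=LF[11]=0
  step 2: row=0, L[0]='a', prepend. Next row=LF[0]=7
  step 3: row=7, L[7]='1', prepend. Next row=LF[7]=4
  step 4: row=4, L[4]='0', prepend. Next row=LF[4]=1
  step 5: row=1, L[1]='c', prepend. Next row=LF[1]=10
  step 6: row=10, L[10]='0', prepend. Next row=LF[10]=2
  step 7: row=2, L[2]='d', prepend. Next row=LF[2]=13
  step 8: row=13, L[13]='c', prepend. Next row=LF[13]=12
  step 9: row=12, L[12]='1', prepend. Next row=LF[12]=5
  step 10: row=5, L[5]='1', prepend. Next row=LF[5]=3
  step 11: row=3, L[3]='a', prepend. Next row=LF[3]=8
  step 12: row=8, L[8]='d', prepend. Next row=LF[8]=14
  step 13: row=14, L[14]='d', prepend. Next row=LF[14]=15
  step 14: row=15, L[15]='1', prepend. Next row=LF[15]=6
  step 15: row=6, L[6]='b', prepend. Next row=LF[6]=9
  step 16: row=9, L[9]='c', prepend. Next row=LF[9]=11
Reversed output: cb1dda11cd0c01a$

Answer: cb1dda11cd0c01a$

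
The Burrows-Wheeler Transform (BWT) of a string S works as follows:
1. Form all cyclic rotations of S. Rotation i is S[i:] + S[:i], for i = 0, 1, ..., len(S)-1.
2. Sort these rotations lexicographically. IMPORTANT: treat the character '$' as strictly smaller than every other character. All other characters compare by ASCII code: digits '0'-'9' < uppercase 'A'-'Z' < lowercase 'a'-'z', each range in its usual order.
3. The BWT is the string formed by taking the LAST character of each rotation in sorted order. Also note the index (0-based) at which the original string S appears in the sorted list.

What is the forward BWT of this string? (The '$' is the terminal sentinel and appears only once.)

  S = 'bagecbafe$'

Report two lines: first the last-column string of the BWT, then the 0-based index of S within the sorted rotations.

Answer: ebbc$efgaa
4

Derivation:
All 10 rotations (rotation i = S[i:]+S[:i]):
  rot[0] = bagecbafe$
  rot[1] = agecbafe$b
  rot[2] = gecbafe$ba
  rot[3] = ecbafe$bag
  rot[4] = cbafe$bage
  rot[5] = bafe$bagec
  rot[6] = afe$bagecb
  rot[7] = fe$bagecba
  rot[8] = e$bagecbaf
  rot[9] = $bagecbafe
Sorted (with $ < everything):
  sorted[0] = $bagecbafe  (last char: 'e')
  sorted[1] = afe$bagecb  (last char: 'b')
  sorted[2] = agecbafe$b  (last char: 'b')
  sorted[3] = bafe$bagec  (last char: 'c')
  sorted[4] = bagecbafe$  (last char: '$')
  sorted[5] = cbafe$bage  (last char: 'e')
  sorted[6] = e$bagecbaf  (last char: 'f')
  sorted[7] = ecbafe$bag  (last char: 'g')
  sorted[8] = fe$bagecba  (last char: 'a')
  sorted[9] = gecbafe$ba  (last char: 'a')
Last column: ebbc$efgaa
Original string S is at sorted index 4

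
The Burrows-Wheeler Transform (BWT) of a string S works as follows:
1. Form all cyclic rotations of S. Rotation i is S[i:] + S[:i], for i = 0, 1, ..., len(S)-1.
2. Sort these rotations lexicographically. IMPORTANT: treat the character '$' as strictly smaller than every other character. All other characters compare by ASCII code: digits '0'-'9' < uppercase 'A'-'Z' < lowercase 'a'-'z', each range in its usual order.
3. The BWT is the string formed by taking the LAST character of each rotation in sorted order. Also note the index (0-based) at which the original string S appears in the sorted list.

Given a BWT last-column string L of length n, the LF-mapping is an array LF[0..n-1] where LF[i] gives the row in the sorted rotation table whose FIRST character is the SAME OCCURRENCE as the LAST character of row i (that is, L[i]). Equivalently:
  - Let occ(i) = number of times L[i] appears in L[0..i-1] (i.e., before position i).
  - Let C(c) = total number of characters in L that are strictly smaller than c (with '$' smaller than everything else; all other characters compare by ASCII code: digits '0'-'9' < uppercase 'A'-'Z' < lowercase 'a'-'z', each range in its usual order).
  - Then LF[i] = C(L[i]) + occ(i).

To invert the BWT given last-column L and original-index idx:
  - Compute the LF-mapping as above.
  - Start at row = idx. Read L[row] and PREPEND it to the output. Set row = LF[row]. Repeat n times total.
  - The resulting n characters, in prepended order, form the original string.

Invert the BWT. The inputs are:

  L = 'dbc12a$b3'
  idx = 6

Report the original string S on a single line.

Answer: bc2ab13d$

Derivation:
LF mapping: 8 5 7 1 2 4 0 6 3
Walk LF starting at row 6, prepending L[row]:
  step 1: row=6, L[6]='$', prepend. Next row=LF[6]=0
  step 2: row=0, L[0]='d', prepend. Next row=LF[0]=8
  step 3: row=8, L[8]='3', prepend. Next row=LF[8]=3
  step 4: row=3, L[3]='1', prepend. Next row=LF[3]=1
  step 5: row=1, L[1]='b', prepend. Next row=LF[1]=5
  step 6: row=5, L[5]='a', prepend. Next row=LF[5]=4
  step 7: row=4, L[4]='2', prepend. Next row=LF[4]=2
  step 8: row=2, L[2]='c', prepend. Next row=LF[2]=7
  step 9: row=7, L[7]='b', prepend. Next row=LF[7]=6
Reversed output: bc2ab13d$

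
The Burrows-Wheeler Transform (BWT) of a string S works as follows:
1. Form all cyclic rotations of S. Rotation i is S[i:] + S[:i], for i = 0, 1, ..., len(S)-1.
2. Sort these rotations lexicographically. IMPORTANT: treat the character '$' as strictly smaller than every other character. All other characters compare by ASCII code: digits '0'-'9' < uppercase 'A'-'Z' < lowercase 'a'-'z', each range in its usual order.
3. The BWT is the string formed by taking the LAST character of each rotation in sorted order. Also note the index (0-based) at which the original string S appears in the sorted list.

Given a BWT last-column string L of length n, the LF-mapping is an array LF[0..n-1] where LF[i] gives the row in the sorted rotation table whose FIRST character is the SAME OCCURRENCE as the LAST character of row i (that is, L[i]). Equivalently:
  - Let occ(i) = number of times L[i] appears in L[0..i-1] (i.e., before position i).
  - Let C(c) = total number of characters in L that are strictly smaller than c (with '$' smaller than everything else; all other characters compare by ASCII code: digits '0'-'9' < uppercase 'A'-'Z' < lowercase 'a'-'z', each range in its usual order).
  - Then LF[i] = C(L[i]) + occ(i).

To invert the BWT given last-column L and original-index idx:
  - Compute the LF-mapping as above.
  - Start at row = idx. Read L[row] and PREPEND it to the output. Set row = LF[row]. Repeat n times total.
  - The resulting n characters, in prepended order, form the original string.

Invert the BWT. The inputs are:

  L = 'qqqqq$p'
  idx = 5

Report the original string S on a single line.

LF mapping: 2 3 4 5 6 0 1
Walk LF starting at row 5, prepending L[row]:
  step 1: row=5, L[5]='$', prepend. Next row=LF[5]=0
  step 2: row=0, L[0]='q', prepend. Next row=LF[0]=2
  step 3: row=2, L[2]='q', prepend. Next row=LF[2]=4
  step 4: row=4, L[4]='q', prepend. Next row=LF[4]=6
  step 5: row=6, L[6]='p', prepend. Next row=LF[6]=1
  step 6: row=1, L[1]='q', prepend. Next row=LF[1]=3
  step 7: row=3, L[3]='q', prepend. Next row=LF[3]=5
Reversed output: qqpqqq$

Answer: qqpqqq$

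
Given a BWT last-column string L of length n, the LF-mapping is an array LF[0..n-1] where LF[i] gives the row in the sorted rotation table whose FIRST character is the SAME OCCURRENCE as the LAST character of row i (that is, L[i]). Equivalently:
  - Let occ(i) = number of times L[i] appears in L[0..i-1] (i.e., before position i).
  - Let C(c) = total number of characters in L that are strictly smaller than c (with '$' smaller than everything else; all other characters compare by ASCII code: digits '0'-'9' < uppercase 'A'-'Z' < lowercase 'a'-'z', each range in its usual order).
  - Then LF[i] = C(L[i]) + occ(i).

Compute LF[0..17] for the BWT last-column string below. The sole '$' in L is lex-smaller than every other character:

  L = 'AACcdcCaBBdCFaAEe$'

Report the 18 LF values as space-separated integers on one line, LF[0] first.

Char counts: '$':1, 'A':3, 'B':2, 'C':3, 'E':1, 'F':1, 'a':2, 'c':2, 'd':2, 'e':1
C (first-col start): C('$')=0, C('A')=1, C('B')=4, C('C')=6, C('E')=9, C('F')=10, C('a')=11, C('c')=13, C('d')=15, C('e')=17
L[0]='A': occ=0, LF[0]=C('A')+0=1+0=1
L[1]='A': occ=1, LF[1]=C('A')+1=1+1=2
L[2]='C': occ=0, LF[2]=C('C')+0=6+0=6
L[3]='c': occ=0, LF[3]=C('c')+0=13+0=13
L[4]='d': occ=0, LF[4]=C('d')+0=15+0=15
L[5]='c': occ=1, LF[5]=C('c')+1=13+1=14
L[6]='C': occ=1, LF[6]=C('C')+1=6+1=7
L[7]='a': occ=0, LF[7]=C('a')+0=11+0=11
L[8]='B': occ=0, LF[8]=C('B')+0=4+0=4
L[9]='B': occ=1, LF[9]=C('B')+1=4+1=5
L[10]='d': occ=1, LF[10]=C('d')+1=15+1=16
L[11]='C': occ=2, LF[11]=C('C')+2=6+2=8
L[12]='F': occ=0, LF[12]=C('F')+0=10+0=10
L[13]='a': occ=1, LF[13]=C('a')+1=11+1=12
L[14]='A': occ=2, LF[14]=C('A')+2=1+2=3
L[15]='E': occ=0, LF[15]=C('E')+0=9+0=9
L[16]='e': occ=0, LF[16]=C('e')+0=17+0=17
L[17]='$': occ=0, LF[17]=C('$')+0=0+0=0

Answer: 1 2 6 13 15 14 7 11 4 5 16 8 10 12 3 9 17 0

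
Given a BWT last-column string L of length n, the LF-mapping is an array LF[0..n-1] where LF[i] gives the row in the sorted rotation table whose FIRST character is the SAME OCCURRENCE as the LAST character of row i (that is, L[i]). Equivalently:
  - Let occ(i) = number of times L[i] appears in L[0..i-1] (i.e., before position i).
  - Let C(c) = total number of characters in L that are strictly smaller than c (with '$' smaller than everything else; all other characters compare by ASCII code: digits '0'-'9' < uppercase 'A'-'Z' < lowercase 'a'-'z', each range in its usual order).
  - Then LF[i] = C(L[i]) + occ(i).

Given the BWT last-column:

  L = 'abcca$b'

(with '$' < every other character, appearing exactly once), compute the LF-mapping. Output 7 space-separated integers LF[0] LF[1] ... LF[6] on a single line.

Answer: 1 3 5 6 2 0 4

Derivation:
Char counts: '$':1, 'a':2, 'b':2, 'c':2
C (first-col start): C('$')=0, C('a')=1, C('b')=3, C('c')=5
L[0]='a': occ=0, LF[0]=C('a')+0=1+0=1
L[1]='b': occ=0, LF[1]=C('b')+0=3+0=3
L[2]='c': occ=0, LF[2]=C('c')+0=5+0=5
L[3]='c': occ=1, LF[3]=C('c')+1=5+1=6
L[4]='a': occ=1, LF[4]=C('a')+1=1+1=2
L[5]='$': occ=0, LF[5]=C('$')+0=0+0=0
L[6]='b': occ=1, LF[6]=C('b')+1=3+1=4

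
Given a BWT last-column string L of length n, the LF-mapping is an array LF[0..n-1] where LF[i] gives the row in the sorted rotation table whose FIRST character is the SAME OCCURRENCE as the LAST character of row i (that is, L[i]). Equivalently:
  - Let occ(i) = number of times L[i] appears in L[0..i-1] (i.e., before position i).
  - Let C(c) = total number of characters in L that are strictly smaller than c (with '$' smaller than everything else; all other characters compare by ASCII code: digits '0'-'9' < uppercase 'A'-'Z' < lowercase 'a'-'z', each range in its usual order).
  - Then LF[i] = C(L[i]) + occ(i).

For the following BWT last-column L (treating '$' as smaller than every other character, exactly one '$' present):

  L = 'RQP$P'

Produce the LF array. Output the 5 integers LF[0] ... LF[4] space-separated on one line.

Char counts: '$':1, 'P':2, 'Q':1, 'R':1
C (first-col start): C('$')=0, C('P')=1, C('Q')=3, C('R')=4
L[0]='R': occ=0, LF[0]=C('R')+0=4+0=4
L[1]='Q': occ=0, LF[1]=C('Q')+0=3+0=3
L[2]='P': occ=0, LF[2]=C('P')+0=1+0=1
L[3]='$': occ=0, LF[3]=C('$')+0=0+0=0
L[4]='P': occ=1, LF[4]=C('P')+1=1+1=2

Answer: 4 3 1 0 2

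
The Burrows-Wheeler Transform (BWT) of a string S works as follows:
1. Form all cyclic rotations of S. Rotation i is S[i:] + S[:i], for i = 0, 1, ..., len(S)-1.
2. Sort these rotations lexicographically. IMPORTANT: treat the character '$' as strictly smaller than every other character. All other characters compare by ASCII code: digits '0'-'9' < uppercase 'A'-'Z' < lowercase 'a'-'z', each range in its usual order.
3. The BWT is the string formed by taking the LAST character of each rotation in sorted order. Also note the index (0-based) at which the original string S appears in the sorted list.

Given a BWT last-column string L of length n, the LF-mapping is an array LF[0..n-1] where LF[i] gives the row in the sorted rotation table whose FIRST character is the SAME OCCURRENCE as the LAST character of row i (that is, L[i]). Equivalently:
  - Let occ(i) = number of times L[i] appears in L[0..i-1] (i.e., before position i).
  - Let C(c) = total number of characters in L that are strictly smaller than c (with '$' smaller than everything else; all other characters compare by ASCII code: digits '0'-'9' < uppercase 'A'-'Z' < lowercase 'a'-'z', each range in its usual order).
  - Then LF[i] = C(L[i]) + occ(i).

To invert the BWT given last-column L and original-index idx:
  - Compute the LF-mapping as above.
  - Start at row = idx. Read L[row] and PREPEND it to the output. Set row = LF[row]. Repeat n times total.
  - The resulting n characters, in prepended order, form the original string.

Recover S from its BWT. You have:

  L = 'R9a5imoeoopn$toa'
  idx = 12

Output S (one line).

Answer: onomatopoeia95R$

Derivation:
LF mapping: 3 2 4 1 7 8 10 6 11 12 14 9 0 15 13 5
Walk LF starting at row 12, prepending L[row]:
  step 1: row=12, L[12]='$', prepend. Next row=LF[12]=0
  step 2: row=0, L[0]='R', prepend. Next row=LF[0]=3
  step 3: row=3, L[3]='5', prepend. Next row=LF[3]=1
  step 4: row=1, L[1]='9', prepend. Next row=LF[1]=2
  step 5: row=2, L[2]='a', prepend. Next row=LF[2]=4
  step 6: row=4, L[4]='i', prepend. Next row=LF[4]=7
  step 7: row=7, L[7]='e', prepend. Next row=LF[7]=6
  step 8: row=6, L[6]='o', prepend. Next row=LF[6]=10
  step 9: row=10, L[10]='p', prepend. Next row=LF[10]=14
  step 10: row=14, L[14]='o', prepend. Next row=LF[14]=13
  step 11: row=13, L[13]='t', prepend. Next row=LF[13]=15
  step 12: row=15, L[15]='a', prepend. Next row=LF[15]=5
  step 13: row=5, L[5]='m', prepend. Next row=LF[5]=8
  step 14: row=8, L[8]='o', prepend. Next row=LF[8]=11
  step 15: row=11, L[11]='n', prepend. Next row=LF[11]=9
  step 16: row=9, L[9]='o', prepend. Next row=LF[9]=12
Reversed output: onomatopoeia95R$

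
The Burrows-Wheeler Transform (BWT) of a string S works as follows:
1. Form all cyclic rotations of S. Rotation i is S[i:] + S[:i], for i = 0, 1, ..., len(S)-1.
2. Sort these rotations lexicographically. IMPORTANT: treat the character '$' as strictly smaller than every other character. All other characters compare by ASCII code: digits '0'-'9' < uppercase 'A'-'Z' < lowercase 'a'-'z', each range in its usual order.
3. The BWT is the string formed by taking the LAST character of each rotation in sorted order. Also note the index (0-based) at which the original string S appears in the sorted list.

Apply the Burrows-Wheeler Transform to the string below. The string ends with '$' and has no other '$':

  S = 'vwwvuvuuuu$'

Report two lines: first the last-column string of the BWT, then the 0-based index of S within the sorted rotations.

Answer: uuuuvvuw$wv
8

Derivation:
All 11 rotations (rotation i = S[i:]+S[:i]):
  rot[0] = vwwvuvuuuu$
  rot[1] = wwvuvuuuu$v
  rot[2] = wvuvuuuu$vw
  rot[3] = vuvuuuu$vww
  rot[4] = uvuuuu$vwwv
  rot[5] = vuuuu$vwwvu
  rot[6] = uuuu$vwwvuv
  rot[7] = uuu$vwwvuvu
  rot[8] = uu$vwwvuvuu
  rot[9] = u$vwwvuvuuu
  rot[10] = $vwwvuvuuuu
Sorted (with $ < everything):
  sorted[0] = $vwwvuvuuuu  (last char: 'u')
  sorted[1] = u$vwwvuvuuu  (last char: 'u')
  sorted[2] = uu$vwwvuvuu  (last char: 'u')
  sorted[3] = uuu$vwwvuvu  (last char: 'u')
  sorted[4] = uuuu$vwwvuv  (last char: 'v')
  sorted[5] = uvuuuu$vwwv  (last char: 'v')
  sorted[6] = vuuuu$vwwvu  (last char: 'u')
  sorted[7] = vuvuuuu$vww  (last char: 'w')
  sorted[8] = vwwvuvuuuu$  (last char: '$')
  sorted[9] = wvuvuuuu$vw  (last char: 'w')
  sorted[10] = wwvuvuuuu$v  (last char: 'v')
Last column: uuuuvvuw$wv
Original string S is at sorted index 8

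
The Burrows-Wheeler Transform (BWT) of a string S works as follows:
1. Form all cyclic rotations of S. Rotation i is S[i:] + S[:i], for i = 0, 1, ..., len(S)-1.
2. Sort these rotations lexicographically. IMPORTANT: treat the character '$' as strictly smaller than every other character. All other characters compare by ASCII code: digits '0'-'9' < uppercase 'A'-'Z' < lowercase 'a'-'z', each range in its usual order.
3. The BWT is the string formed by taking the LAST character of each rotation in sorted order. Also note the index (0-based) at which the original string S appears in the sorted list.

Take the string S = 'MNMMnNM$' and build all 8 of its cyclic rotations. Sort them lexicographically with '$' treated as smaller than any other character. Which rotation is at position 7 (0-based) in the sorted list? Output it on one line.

All 8 rotations (rotation i = S[i:]+S[:i]):
  rot[0] = MNMMnNM$
  rot[1] = NMMnNM$M
  rot[2] = MMnNM$MN
  rot[3] = MnNM$MNM
  rot[4] = nNM$MNMM
  rot[5] = NM$MNMMn
  rot[6] = M$MNMMnN
  rot[7] = $MNMMnNM
Sorted (with $ < everything):
  sorted[0] = $MNMMnNM
  sorted[1] = M$MNMMnN
  sorted[2] = MMnNM$MN
  sorted[3] = MNMMnNM$
  sorted[4] = MnNM$MNM
  sorted[5] = NM$MNMMn
  sorted[6] = NMMnNM$M
  sorted[7] = nNM$MNMM
sorted[7] = nNM$MNMM

Answer: nNM$MNMM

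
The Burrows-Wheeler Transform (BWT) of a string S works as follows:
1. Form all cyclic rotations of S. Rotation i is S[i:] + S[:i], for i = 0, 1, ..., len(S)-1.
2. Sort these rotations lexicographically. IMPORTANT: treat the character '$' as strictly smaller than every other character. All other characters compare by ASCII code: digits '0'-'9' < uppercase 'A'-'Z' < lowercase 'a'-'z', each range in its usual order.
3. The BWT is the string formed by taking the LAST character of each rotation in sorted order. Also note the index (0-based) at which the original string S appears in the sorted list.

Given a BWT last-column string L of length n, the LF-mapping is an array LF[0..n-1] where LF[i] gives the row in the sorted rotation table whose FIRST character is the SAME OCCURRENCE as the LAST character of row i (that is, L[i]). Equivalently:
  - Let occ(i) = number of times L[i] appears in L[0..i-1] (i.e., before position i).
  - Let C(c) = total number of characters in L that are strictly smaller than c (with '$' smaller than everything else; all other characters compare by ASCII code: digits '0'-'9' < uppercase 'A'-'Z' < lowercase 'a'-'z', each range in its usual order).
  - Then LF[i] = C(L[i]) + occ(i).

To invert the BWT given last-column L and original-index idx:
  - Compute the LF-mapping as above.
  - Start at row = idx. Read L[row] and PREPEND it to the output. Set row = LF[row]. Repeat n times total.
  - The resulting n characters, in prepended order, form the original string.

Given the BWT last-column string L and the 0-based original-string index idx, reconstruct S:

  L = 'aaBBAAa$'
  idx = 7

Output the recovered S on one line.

LF mapping: 5 6 3 4 1 2 7 0
Walk LF starting at row 7, prepending L[row]:
  step 1: row=7, L[7]='$', prepend. Next row=LF[7]=0
  step 2: row=0, L[0]='a', prepend. Next row=LF[0]=5
  step 3: row=5, L[5]='A', prepend. Next row=LF[5]=2
  step 4: row=2, L[2]='B', prepend. Next row=LF[2]=3
  step 5: row=3, L[3]='B', prepend. Next row=LF[3]=4
  step 6: row=4, L[4]='A', prepend. Next row=LF[4]=1
  step 7: row=1, L[1]='a', prepend. Next row=LF[1]=6
  step 8: row=6, L[6]='a', prepend. Next row=LF[6]=7
Reversed output: aaABBAa$

Answer: aaABBAa$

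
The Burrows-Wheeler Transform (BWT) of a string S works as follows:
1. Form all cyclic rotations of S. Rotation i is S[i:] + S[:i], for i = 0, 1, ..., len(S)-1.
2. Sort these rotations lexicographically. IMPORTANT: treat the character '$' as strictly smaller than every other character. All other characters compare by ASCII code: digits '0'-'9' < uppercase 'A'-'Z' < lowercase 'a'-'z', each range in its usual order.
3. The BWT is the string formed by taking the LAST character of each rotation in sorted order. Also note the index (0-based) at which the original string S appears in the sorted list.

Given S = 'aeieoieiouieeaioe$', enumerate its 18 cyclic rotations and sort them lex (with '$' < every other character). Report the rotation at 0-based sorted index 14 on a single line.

All 18 rotations (rotation i = S[i:]+S[:i]):
  rot[0] = aeieoieiouieeaioe$
  rot[1] = eieoieiouieeaioe$a
  rot[2] = ieoieiouieeaioe$ae
  rot[3] = eoieiouieeaioe$aei
  rot[4] = oieiouieeaioe$aeie
  rot[5] = ieiouieeaioe$aeieo
  rot[6] = eiouieeaioe$aeieoi
  rot[7] = iouieeaioe$aeieoie
  rot[8] = ouieeaioe$aeieoiei
  rot[9] = uieeaioe$aeieoieio
  rot[10] = ieeaioe$aeieoieiou
  rot[11] = eeaioe$aeieoieioui
  rot[12] = eaioe$aeieoieiouie
  rot[13] = aioe$aeieoieiouiee
  rot[14] = ioe$aeieoieiouieea
  rot[15] = oe$aeieoieiouieeai
  rot[16] = e$aeieoieiouieeaio
  rot[17] = $aeieoieiouieeaioe
Sorted (with $ < everything):
  sorted[0] = $aeieoieiouieeaioe
  sorted[1] = aeieoieiouieeaioe$
  sorted[2] = aioe$aeieoieiouiee
  sorted[3] = e$aeieoieiouieeaio
  sorted[4] = eaioe$aeieoieiouie
  sorted[5] = eeaioe$aeieoieioui
  sorted[6] = eieoieiouieeaioe$a
  sorted[7] = eiouieeaioe$aeieoi
  sorted[8] = eoieiouieeaioe$aei
  sorted[9] = ieeaioe$aeieoieiou
  sorted[10] = ieiouieeaioe$aeieo
  sorted[11] = ieoieiouieeaioe$ae
  sorted[12] = ioe$aeieoieiouieea
  sorted[13] = iouieeaioe$aeieoie
  sorted[14] = oe$aeieoieiouieeai
  sorted[15] = oieiouieeaioe$aeie
  sorted[16] = ouieeaioe$aeieoiei
  sorted[17] = uieeaioe$aeieoieio
sorted[14] = oe$aeieoieiouieeai

Answer: oe$aeieoieiouieeai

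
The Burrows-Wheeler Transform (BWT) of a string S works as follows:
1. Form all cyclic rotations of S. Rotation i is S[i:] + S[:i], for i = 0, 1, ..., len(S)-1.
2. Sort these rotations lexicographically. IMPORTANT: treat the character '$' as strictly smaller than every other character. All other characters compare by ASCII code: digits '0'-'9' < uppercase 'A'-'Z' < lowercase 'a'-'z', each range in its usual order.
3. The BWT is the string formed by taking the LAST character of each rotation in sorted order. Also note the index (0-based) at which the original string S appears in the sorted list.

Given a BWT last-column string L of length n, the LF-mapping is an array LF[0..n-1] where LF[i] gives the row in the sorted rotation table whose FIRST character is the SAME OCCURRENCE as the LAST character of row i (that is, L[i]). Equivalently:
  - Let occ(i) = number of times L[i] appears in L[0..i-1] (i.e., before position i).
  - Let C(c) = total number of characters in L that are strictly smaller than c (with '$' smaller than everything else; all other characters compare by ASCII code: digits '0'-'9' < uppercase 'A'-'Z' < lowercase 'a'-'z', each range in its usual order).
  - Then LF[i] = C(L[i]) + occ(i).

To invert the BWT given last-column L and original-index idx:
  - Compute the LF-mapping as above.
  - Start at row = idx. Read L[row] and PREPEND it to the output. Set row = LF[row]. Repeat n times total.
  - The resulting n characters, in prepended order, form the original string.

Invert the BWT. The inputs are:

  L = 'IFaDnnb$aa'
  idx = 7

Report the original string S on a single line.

LF mapping: 3 2 4 1 8 9 7 0 5 6
Walk LF starting at row 7, prepending L[row]:
  step 1: row=7, L[7]='$', prepend. Next row=LF[7]=0
  step 2: row=0, L[0]='I', prepend. Next row=LF[0]=3
  step 3: row=3, L[3]='D', prepend. Next row=LF[3]=1
  step 4: row=1, L[1]='F', prepend. Next row=LF[1]=2
  step 5: row=2, L[2]='a', prepend. Next row=LF[2]=4
  step 6: row=4, L[4]='n', prepend. Next row=LF[4]=8
  step 7: row=8, L[8]='a', prepend. Next row=LF[8]=5
  step 8: row=5, L[5]='n', prepend. Next row=LF[5]=9
  step 9: row=9, L[9]='a', prepend. Next row=LF[9]=6
  step 10: row=6, L[6]='b', prepend. Next row=LF[6]=7
Reversed output: bananaFDI$

Answer: bananaFDI$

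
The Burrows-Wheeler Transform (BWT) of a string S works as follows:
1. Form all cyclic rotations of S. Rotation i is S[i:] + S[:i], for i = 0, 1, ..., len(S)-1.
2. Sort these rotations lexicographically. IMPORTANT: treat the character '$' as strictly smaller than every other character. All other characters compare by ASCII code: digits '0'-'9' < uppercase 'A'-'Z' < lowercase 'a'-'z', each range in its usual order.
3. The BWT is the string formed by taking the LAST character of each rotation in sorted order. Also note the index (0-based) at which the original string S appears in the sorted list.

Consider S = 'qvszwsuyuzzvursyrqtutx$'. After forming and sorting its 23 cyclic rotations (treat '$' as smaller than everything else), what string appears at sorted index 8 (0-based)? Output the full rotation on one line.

All 23 rotations (rotation i = S[i:]+S[:i]):
  rot[0] = qvszwsuyuzzvursyrqtutx$
  rot[1] = vszwsuyuzzvursyrqtutx$q
  rot[2] = szwsuyuzzvursyrqtutx$qv
  rot[3] = zwsuyuzzvursyrqtutx$qvs
  rot[4] = wsuyuzzvursyrqtutx$qvsz
  rot[5] = suyuzzvursyrqtutx$qvszw
  rot[6] = uyuzzvursyrqtutx$qvszws
  rot[7] = yuzzvursyrqtutx$qvszwsu
  rot[8] = uzzvursyrqtutx$qvszwsuy
  rot[9] = zzvursyrqtutx$qvszwsuyu
  rot[10] = zvursyrqtutx$qvszwsuyuz
  rot[11] = vursyrqtutx$qvszwsuyuzz
  rot[12] = ursyrqtutx$qvszwsuyuzzv
  rot[13] = rsyrqtutx$qvszwsuyuzzvu
  rot[14] = syrqtutx$qvszwsuyuzzvur
  rot[15] = yrqtutx$qvszwsuyuzzvurs
  rot[16] = rqtutx$qvszwsuyuzzvursy
  rot[17] = qtutx$qvszwsuyuzzvursyr
  rot[18] = tutx$qvszwsuyuzzvursyrq
  rot[19] = utx$qvszwsuyuzzvursyrqt
  rot[20] = tx$qvszwsuyuzzvursyrqtu
  rot[21] = x$qvszwsuyuzzvursyrqtut
  rot[22] = $qvszwsuyuzzvursyrqtutx
Sorted (with $ < everything):
  sorted[0] = $qvszwsuyuzzvursyrqtutx
  sorted[1] = qtutx$qvszwsuyuzzvursyr
  sorted[2] = qvszwsuyuzzvursyrqtutx$
  sorted[3] = rqtutx$qvszwsuyuzzvursy
  sorted[4] = rsyrqtutx$qvszwsuyuzzvu
  sorted[5] = suyuzzvursyrqtutx$qvszw
  sorted[6] = syrqtutx$qvszwsuyuzzvur
  sorted[7] = szwsuyuzzvursyrqtutx$qv
  sorted[8] = tutx$qvszwsuyuzzvursyrq
  sorted[9] = tx$qvszwsuyuzzvursyrqtu
  sorted[10] = ursyrqtutx$qvszwsuyuzzv
  sorted[11] = utx$qvszwsuyuzzvursyrqt
  sorted[12] = uyuzzvursyrqtutx$qvszws
  sorted[13] = uzzvursyrqtutx$qvszwsuy
  sorted[14] = vszwsuyuzzvursyrqtutx$q
  sorted[15] = vursyrqtutx$qvszwsuyuzz
  sorted[16] = wsuyuzzvursyrqtutx$qvsz
  sorted[17] = x$qvszwsuyuzzvursyrqtut
  sorted[18] = yrqtutx$qvszwsuyuzzvurs
  sorted[19] = yuzzvursyrqtutx$qvszwsu
  sorted[20] = zvursyrqtutx$qvszwsuyuz
  sorted[21] = zwsuyuzzvursyrqtutx$qvs
  sorted[22] = zzvursyrqtutx$qvszwsuyu
sorted[8] = tutx$qvszwsuyuzzvursyrq

Answer: tutx$qvszwsuyuzzvursyrq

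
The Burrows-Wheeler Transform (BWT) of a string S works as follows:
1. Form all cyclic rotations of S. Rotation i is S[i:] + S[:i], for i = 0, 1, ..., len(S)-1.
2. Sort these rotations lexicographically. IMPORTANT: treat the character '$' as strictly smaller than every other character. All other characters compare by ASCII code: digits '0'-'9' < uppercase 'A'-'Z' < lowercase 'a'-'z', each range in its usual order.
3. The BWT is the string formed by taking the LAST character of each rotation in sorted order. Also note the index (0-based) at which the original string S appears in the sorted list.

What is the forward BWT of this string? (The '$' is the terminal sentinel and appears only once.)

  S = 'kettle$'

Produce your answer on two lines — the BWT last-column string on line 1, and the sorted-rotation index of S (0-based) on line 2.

Answer: elk$tte
3

Derivation:
All 7 rotations (rotation i = S[i:]+S[:i]):
  rot[0] = kettle$
  rot[1] = ettle$k
  rot[2] = ttle$ke
  rot[3] = tle$ket
  rot[4] = le$kett
  rot[5] = e$kettl
  rot[6] = $kettle
Sorted (with $ < everything):
  sorted[0] = $kettle  (last char: 'e')
  sorted[1] = e$kettl  (last char: 'l')
  sorted[2] = ettle$k  (last char: 'k')
  sorted[3] = kettle$  (last char: '$')
  sorted[4] = le$kett  (last char: 't')
  sorted[5] = tle$ket  (last char: 't')
  sorted[6] = ttle$ke  (last char: 'e')
Last column: elk$tte
Original string S is at sorted index 3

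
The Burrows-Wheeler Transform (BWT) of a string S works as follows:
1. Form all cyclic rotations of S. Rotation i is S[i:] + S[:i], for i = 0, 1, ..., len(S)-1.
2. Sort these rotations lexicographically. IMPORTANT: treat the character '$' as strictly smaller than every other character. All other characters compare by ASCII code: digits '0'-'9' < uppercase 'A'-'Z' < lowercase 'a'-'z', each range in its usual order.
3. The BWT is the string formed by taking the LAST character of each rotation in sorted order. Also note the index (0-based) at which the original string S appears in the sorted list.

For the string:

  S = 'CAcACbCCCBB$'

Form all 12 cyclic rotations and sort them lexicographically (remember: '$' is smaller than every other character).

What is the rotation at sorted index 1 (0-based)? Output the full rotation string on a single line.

All 12 rotations (rotation i = S[i:]+S[:i]):
  rot[0] = CAcACbCCCBB$
  rot[1] = AcACbCCCBB$C
  rot[2] = cACbCCCBB$CA
  rot[3] = ACbCCCBB$CAc
  rot[4] = CbCCCBB$CAcA
  rot[5] = bCCCBB$CAcAC
  rot[6] = CCCBB$CAcACb
  rot[7] = CCBB$CAcACbC
  rot[8] = CBB$CAcACbCC
  rot[9] = BB$CAcACbCCC
  rot[10] = B$CAcACbCCCB
  rot[11] = $CAcACbCCCBB
Sorted (with $ < everything):
  sorted[0] = $CAcACbCCCBB
  sorted[1] = ACbCCCBB$CAc
  sorted[2] = AcACbCCCBB$C
  sorted[3] = B$CAcACbCCCB
  sorted[4] = BB$CAcACbCCC
  sorted[5] = CAcACbCCCBB$
  sorted[6] = CBB$CAcACbCC
  sorted[7] = CCBB$CAcACbC
  sorted[8] = CCCBB$CAcACb
  sorted[9] = CbCCCBB$CAcA
  sorted[10] = bCCCBB$CAcAC
  sorted[11] = cACbCCCBB$CA
sorted[1] = ACbCCCBB$CAc

Answer: ACbCCCBB$CAc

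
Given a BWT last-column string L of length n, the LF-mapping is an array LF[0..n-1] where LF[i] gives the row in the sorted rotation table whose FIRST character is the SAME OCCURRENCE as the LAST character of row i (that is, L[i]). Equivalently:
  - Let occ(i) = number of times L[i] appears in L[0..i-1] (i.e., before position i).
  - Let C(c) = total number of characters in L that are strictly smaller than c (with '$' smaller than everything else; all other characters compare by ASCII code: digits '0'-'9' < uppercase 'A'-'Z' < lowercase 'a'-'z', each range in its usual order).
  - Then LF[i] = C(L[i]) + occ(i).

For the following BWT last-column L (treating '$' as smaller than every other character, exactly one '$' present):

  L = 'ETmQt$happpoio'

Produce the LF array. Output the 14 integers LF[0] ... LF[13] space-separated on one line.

Char counts: '$':1, 'E':1, 'Q':1, 'T':1, 'a':1, 'h':1, 'i':1, 'm':1, 'o':2, 'p':3, 't':1
C (first-col start): C('$')=0, C('E')=1, C('Q')=2, C('T')=3, C('a')=4, C('h')=5, C('i')=6, C('m')=7, C('o')=8, C('p')=10, C('t')=13
L[0]='E': occ=0, LF[0]=C('E')+0=1+0=1
L[1]='T': occ=0, LF[1]=C('T')+0=3+0=3
L[2]='m': occ=0, LF[2]=C('m')+0=7+0=7
L[3]='Q': occ=0, LF[3]=C('Q')+0=2+0=2
L[4]='t': occ=0, LF[4]=C('t')+0=13+0=13
L[5]='$': occ=0, LF[5]=C('$')+0=0+0=0
L[6]='h': occ=0, LF[6]=C('h')+0=5+0=5
L[7]='a': occ=0, LF[7]=C('a')+0=4+0=4
L[8]='p': occ=0, LF[8]=C('p')+0=10+0=10
L[9]='p': occ=1, LF[9]=C('p')+1=10+1=11
L[10]='p': occ=2, LF[10]=C('p')+2=10+2=12
L[11]='o': occ=0, LF[11]=C('o')+0=8+0=8
L[12]='i': occ=0, LF[12]=C('i')+0=6+0=6
L[13]='o': occ=1, LF[13]=C('o')+1=8+1=9

Answer: 1 3 7 2 13 0 5 4 10 11 12 8 6 9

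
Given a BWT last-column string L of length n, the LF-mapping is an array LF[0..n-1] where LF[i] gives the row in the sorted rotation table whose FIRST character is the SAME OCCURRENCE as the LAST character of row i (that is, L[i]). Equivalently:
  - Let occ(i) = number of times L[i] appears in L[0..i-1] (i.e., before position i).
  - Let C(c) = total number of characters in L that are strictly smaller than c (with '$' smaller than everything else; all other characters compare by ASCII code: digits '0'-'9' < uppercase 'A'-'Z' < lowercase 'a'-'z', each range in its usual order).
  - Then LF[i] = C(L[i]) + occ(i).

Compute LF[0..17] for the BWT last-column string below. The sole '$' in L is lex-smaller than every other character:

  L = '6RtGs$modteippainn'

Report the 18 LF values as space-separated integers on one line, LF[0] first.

Char counts: '$':1, '6':1, 'G':1, 'R':1, 'a':1, 'd':1, 'e':1, 'i':2, 'm':1, 'n':2, 'o':1, 'p':2, 's':1, 't':2
C (first-col start): C('$')=0, C('6')=1, C('G')=2, C('R')=3, C('a')=4, C('d')=5, C('e')=6, C('i')=7, C('m')=9, C('n')=10, C('o')=12, C('p')=13, C('s')=15, C('t')=16
L[0]='6': occ=0, LF[0]=C('6')+0=1+0=1
L[1]='R': occ=0, LF[1]=C('R')+0=3+0=3
L[2]='t': occ=0, LF[2]=C('t')+0=16+0=16
L[3]='G': occ=0, LF[3]=C('G')+0=2+0=2
L[4]='s': occ=0, LF[4]=C('s')+0=15+0=15
L[5]='$': occ=0, LF[5]=C('$')+0=0+0=0
L[6]='m': occ=0, LF[6]=C('m')+0=9+0=9
L[7]='o': occ=0, LF[7]=C('o')+0=12+0=12
L[8]='d': occ=0, LF[8]=C('d')+0=5+0=5
L[9]='t': occ=1, LF[9]=C('t')+1=16+1=17
L[10]='e': occ=0, LF[10]=C('e')+0=6+0=6
L[11]='i': occ=0, LF[11]=C('i')+0=7+0=7
L[12]='p': occ=0, LF[12]=C('p')+0=13+0=13
L[13]='p': occ=1, LF[13]=C('p')+1=13+1=14
L[14]='a': occ=0, LF[14]=C('a')+0=4+0=4
L[15]='i': occ=1, LF[15]=C('i')+1=7+1=8
L[16]='n': occ=0, LF[16]=C('n')+0=10+0=10
L[17]='n': occ=1, LF[17]=C('n')+1=10+1=11

Answer: 1 3 16 2 15 0 9 12 5 17 6 7 13 14 4 8 10 11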